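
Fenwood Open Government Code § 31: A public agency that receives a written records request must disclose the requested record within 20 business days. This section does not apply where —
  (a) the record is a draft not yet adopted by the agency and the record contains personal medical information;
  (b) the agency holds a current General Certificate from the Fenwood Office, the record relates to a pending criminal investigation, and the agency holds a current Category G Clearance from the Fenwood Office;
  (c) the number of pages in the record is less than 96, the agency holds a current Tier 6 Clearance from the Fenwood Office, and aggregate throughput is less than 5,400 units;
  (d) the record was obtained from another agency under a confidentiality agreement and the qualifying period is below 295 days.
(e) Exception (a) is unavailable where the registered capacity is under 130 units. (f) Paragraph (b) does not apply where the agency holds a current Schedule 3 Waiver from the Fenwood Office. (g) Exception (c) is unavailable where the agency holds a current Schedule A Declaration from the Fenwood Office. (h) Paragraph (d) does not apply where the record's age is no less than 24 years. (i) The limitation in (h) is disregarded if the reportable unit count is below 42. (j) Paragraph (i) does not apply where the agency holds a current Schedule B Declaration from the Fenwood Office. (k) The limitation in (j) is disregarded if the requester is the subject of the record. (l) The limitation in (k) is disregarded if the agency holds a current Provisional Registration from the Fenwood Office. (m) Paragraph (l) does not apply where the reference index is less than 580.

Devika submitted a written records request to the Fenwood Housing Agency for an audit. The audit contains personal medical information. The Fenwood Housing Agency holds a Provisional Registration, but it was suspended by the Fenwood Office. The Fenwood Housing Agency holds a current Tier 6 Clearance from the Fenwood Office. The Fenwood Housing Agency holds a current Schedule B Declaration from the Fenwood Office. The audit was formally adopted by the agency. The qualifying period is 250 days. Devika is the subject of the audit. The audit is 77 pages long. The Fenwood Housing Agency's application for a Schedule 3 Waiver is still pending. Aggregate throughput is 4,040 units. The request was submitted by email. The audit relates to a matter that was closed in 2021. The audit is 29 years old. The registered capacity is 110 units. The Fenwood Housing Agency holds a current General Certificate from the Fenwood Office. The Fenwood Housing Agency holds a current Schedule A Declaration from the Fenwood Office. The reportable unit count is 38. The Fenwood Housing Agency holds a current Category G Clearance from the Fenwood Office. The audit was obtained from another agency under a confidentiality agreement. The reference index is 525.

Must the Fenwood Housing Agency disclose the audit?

No — exception (d) applies; the Fenwood Housing Agency is not required to disclose the audit.

Exception (a) fails — the audit has been formally adopted.
Exception (b) requires that the record relates to a pending criminal investigation; but the audit relates to a closed matter, so (b) is unavailable.
All of (c)'s requirements are met (the number of pages in the record is 77, less than the 96 limit; a current Tier 6 Clearance is held; aggregate throughput is 4,040 units, less than the 5,400 units limit). However, paragraph (g) must be considered: (g) operates against (c): a current Schedule A Declaration is held. So (c) is unavailable.
All of (d)'s requirements are met (the audit was obtained under a confidentiality agreement; the qualifying period is 250 days, below the 295 days limit). As to paragraphs (h)–(m): (h) is triggered (the record's age is 29 years, meeting the 24 years threshold), but is set aside by (i): (i) is engaged — the reportable unit count is 38, below the 42 limit. (j) is triggered (a current Schedule B Declaration is held), but yields to (k): (k) operates — Devika is the subject of the audit. (l), which would lift (k), is not engaged — there is no Provisional Registration in force. Exception (d) stands.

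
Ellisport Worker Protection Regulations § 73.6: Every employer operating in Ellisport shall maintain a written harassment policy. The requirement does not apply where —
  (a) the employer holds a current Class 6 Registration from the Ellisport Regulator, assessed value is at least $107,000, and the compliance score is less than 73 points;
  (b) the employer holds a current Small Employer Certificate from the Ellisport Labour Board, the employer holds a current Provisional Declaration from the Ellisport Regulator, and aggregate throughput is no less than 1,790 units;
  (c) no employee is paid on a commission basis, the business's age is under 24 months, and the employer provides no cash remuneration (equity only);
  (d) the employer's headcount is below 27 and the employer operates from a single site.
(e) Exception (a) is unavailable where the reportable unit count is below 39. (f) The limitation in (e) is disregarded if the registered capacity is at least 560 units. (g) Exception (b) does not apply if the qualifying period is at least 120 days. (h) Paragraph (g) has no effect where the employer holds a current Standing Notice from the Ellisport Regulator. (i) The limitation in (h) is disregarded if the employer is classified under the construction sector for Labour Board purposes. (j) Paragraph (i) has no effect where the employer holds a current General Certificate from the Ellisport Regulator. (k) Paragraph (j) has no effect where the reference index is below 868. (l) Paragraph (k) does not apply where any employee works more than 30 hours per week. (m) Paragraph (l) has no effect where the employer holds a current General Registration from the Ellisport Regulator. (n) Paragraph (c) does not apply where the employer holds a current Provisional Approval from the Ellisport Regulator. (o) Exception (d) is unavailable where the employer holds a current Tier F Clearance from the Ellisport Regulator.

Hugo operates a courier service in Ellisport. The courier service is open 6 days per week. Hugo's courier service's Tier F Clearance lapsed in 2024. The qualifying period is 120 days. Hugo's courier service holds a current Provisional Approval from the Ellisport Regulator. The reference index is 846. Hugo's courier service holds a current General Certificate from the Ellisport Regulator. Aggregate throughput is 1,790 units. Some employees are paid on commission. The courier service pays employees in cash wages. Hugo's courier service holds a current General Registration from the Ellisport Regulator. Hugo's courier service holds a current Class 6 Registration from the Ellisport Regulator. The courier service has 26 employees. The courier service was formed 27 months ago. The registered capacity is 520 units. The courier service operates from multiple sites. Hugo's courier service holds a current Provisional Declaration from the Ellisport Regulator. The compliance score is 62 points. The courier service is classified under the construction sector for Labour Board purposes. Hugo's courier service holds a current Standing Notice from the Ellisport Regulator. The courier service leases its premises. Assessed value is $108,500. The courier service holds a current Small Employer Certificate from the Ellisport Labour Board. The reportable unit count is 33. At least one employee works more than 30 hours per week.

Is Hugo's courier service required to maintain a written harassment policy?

Exception (a) is satisfied on its face — a current Class 6 Registration is held; assessed value is $108,500, meeting the $107,000 threshold; the compliance score is 62 points, less than the 73 points limit. Turning to paragraphs (e)–(f): (e) is engaged — the reportable unit count is 33, below the 39 limit. (f), which would lift (e), is not engaged — the registered capacity is 520 units, short of 560 units. (a) is therefore removed.
Exception (b)'s conditions are all satisfied: a current Small Employer Certificate is held; a current Provisional Declaration is held; aggregate throughput is 1,790 units, meeting the 1,790 units threshold. However, paragraphs (g)–(m) must be considered: (g) applies — the qualifying period is 120 days, meeting the 120 days threshold. (h) operates (a current Standing Notice is held), but is itself disapplied by (i): (i) operates against (h): the courier service is classified under the construction sector. (j) would limit (i) — a current General Certificate is held — but (k) sets (j) aside: (k) operates against (j): the reference index is 846, below the 868 limit. (l) is triggered (at least one employee exceeds 30 hours/week), but yields to (m): (m) is engaged — a current General Registration is held. (b) is therefore removed.
Exception (c) does not apply: some employees are paid on commission.
Exception (d) fails — the employer operates from multiple sites.
Every exception is unavailable, so the rule governs.

Yes — Hugo's courier service must maintain a written harassment policy.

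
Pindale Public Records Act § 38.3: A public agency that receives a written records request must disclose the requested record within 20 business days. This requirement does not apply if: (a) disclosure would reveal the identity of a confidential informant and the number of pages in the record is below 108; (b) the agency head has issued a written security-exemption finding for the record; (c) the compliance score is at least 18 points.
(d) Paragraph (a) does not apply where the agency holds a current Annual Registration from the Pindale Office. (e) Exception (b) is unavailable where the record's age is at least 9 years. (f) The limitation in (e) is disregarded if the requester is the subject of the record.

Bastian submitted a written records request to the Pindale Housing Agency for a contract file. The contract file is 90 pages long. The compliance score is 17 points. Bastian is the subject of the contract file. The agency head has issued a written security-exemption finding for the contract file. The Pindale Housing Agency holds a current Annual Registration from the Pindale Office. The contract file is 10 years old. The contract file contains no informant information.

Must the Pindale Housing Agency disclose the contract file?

No — exception (b) applies; the Pindale Housing Agency is not required to disclose the contract file.

Exception (a) fails — the contract file contains no informant information.
Exception (b)'s conditions are all satisfied: a written security-exemption finding has been issued. Applying paragraphs (e)–(f): (e) would limit (b) — the record's age is 10 years, meeting the 9 years threshold — but (f) sets (e) aside: (f) operates against (e): Bastian is the subject of the contract file. Exception (b) stands.
Exception (c) fails — the compliance score is 17 points, short of 18 points.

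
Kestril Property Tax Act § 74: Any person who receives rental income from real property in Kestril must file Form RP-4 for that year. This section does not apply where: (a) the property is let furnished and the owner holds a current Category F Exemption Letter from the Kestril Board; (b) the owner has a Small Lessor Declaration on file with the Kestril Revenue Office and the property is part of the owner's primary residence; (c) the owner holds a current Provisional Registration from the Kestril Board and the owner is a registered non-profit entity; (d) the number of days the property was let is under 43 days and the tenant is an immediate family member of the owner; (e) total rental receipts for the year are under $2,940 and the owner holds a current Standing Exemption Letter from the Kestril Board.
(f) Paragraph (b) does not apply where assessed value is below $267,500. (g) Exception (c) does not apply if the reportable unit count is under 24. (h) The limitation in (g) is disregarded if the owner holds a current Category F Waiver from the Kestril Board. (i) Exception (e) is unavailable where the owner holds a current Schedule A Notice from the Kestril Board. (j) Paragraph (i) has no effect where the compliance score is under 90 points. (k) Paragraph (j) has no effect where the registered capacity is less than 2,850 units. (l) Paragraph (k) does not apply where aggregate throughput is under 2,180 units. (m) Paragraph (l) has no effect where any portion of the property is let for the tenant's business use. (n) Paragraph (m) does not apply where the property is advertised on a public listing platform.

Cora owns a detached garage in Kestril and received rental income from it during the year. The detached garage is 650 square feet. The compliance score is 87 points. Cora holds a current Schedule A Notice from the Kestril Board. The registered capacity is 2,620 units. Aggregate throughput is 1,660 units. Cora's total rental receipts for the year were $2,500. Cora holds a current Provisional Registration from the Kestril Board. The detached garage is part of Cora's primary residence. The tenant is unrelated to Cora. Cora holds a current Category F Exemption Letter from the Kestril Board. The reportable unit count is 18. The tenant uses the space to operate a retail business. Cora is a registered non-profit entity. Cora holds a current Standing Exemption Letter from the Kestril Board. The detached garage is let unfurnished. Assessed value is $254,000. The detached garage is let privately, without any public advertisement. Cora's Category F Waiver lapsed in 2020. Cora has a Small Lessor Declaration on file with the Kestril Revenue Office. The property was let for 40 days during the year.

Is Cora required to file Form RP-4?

Exception (a) fails — the property is let unfurnished.
Exception (b): a Small Lessor Declaration is on file; the detached garage is part of the primary residence — every condition holds. But: (f) applies — assessed value is $254,000, below the $267,500 limit. Exception (b) does not apply.
All of (c)'s requirements are met (a current Provisional Registration is held; Cora is a registered non-profit). But: (g) operates — the reportable unit count is 18, under the 24 limit. (h) is not triggered (there is no Category F Waiver in force), so (g) stands. (c) is therefore removed.
Exception (d) does not apply: the tenant is unrelated to the owner.
Exception (e) is satisfied on its face — total rental receipts for the year are $2,500, under the $2,940 limit; a current Standing Exemption Letter is held. Turning to paragraphs (i)–(n): (i) operates — a current Schedule A Notice is held. (j) operates (the compliance score is 87 points, under the 90 points limit), but yields to (k): (k) operates against (j): the registered capacity is 2,620 units, less than the 2,850 units limit. (l) is engaged (aggregate throughput is 1,660 units, under the 2,180 units limit), but is itself disapplied by (m): (m) operates against (l): the space is let for business use. (n), which would lift (m), is not triggered — the property is let privately without advertisement. So (e) is unavailable.
None of the exceptions is available; § 74 applies in full.

Yes — Cora must file Form RP-4.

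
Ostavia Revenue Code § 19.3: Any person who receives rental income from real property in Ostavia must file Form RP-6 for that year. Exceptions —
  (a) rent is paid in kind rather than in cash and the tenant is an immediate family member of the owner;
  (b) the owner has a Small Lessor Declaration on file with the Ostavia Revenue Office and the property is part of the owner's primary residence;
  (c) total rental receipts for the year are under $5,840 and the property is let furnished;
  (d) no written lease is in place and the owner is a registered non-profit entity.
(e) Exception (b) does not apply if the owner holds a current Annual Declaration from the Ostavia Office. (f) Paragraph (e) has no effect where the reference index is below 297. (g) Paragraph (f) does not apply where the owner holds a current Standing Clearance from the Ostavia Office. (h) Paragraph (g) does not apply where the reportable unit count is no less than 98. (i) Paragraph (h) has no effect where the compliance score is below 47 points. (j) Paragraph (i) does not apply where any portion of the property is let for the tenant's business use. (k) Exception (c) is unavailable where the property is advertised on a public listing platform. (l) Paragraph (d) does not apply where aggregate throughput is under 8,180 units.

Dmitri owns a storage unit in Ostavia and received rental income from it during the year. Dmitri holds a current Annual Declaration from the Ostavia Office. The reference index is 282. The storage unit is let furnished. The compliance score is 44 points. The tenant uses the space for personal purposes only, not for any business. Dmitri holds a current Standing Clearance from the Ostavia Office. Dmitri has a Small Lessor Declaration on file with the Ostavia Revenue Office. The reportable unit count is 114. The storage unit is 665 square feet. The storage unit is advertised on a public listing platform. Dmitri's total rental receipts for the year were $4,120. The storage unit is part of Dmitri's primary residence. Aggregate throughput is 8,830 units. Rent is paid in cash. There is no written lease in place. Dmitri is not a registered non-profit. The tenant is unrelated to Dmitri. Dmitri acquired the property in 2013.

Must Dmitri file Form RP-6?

Yes — Dmitri must file Form RP-6.

Exception (a) requires that rent is paid in kind rather than in cash; but rent is paid in cash, so (a) is unavailable.
Exception (b)'s conditions are all satisfied: a Small Lessor Declaration is on file; the storage unit is part of the primary residence. But: (e) operates against (b): a current Annual Declaration is held. (f) would limit (e) — the reference index is 282, below the 297 limit — but (g) sets (f) aside: (g) operates against (f): a current Standing Clearance is held. (h) applies (the reportable unit count is 114, meeting the 98 threshold), but is set aside by (i): (i) operates against (h): the compliance score is 44 points, below the 47 points limit. (j), which would lift (i), is not triggered — the space is used for personal purposes only. So (b) is unavailable.
All of (c)'s requirements are met (total rental receipts for the year are $4,120, under the $5,840 limit; the property is let furnished). But: (k) is engaged — the property is publicly advertised. (c) is therefore removed.
Exception (d) fails — Dmitri is not a registered non-profit.
None of the exceptions is available; § 19.3 applies in full.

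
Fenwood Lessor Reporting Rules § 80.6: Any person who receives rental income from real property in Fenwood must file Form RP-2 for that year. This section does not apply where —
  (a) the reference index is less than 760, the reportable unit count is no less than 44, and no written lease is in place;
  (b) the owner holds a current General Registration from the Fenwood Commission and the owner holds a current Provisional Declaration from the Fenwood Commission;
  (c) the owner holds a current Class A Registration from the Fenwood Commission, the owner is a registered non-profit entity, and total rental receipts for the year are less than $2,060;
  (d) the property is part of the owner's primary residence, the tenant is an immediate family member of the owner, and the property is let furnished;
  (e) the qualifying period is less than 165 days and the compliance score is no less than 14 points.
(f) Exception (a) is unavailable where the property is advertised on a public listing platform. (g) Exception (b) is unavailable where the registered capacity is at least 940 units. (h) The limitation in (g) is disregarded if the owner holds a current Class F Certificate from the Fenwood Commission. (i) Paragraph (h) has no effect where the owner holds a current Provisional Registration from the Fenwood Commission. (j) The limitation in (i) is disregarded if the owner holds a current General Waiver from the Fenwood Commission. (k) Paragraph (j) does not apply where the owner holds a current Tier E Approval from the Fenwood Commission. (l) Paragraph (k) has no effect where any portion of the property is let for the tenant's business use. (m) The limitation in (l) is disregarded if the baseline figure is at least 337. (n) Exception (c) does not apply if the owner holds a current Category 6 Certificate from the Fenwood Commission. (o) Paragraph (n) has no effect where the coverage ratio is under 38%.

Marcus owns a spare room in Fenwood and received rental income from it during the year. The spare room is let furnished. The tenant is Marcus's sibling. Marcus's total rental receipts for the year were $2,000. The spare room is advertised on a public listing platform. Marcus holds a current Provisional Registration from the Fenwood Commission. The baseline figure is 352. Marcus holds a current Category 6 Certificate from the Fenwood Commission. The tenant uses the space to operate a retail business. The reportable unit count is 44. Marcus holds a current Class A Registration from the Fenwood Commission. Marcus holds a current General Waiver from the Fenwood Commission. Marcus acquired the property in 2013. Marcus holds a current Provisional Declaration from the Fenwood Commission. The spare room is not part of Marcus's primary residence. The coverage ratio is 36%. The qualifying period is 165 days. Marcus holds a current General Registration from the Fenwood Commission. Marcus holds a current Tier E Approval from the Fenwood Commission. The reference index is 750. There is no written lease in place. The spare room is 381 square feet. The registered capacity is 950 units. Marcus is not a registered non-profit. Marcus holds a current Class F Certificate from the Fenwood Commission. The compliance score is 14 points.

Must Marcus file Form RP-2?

Yes — Marcus must file Form RP-2.

All of (a)'s requirements are met (the reference index is 750, less than the 760 limit; the reportable unit count is 44, meeting the 44 threshold; there is no written lease). But: (f) applies — the property is publicly advertised. Exception (a) does not apply.
Exception (b) is satisfied on its face — a current General Registration is held; a current Provisional Declaration is held. But: (g) operates — the registered capacity is 950 units, meeting the 940 units threshold. (h) would limit (g) — a current Class F Certificate is held — but (i) sets (h) aside: (i) operates against (h): a current Provisional Registration is held. (j) applies (a current General Waiver is held), but yields to (k): (k) operates against (j): a current Tier E Approval is held. (l) operates (the space is let for business use), but yields to (m): (m) is engaged — the baseline figure is 352, meeting the 337 threshold. Exception (b) does not apply.
Exception (c) requires that the owner is a registered non-profit entity; but Marcus is not a registered non-profit, so (c) is unavailable.
Exception (d) fails — the spare room is not part of the primary residence.
Exception (e) does not apply: the qualifying period is 165 days, not less than 165 days.
None of the exceptions is available; § 80.6 applies in full.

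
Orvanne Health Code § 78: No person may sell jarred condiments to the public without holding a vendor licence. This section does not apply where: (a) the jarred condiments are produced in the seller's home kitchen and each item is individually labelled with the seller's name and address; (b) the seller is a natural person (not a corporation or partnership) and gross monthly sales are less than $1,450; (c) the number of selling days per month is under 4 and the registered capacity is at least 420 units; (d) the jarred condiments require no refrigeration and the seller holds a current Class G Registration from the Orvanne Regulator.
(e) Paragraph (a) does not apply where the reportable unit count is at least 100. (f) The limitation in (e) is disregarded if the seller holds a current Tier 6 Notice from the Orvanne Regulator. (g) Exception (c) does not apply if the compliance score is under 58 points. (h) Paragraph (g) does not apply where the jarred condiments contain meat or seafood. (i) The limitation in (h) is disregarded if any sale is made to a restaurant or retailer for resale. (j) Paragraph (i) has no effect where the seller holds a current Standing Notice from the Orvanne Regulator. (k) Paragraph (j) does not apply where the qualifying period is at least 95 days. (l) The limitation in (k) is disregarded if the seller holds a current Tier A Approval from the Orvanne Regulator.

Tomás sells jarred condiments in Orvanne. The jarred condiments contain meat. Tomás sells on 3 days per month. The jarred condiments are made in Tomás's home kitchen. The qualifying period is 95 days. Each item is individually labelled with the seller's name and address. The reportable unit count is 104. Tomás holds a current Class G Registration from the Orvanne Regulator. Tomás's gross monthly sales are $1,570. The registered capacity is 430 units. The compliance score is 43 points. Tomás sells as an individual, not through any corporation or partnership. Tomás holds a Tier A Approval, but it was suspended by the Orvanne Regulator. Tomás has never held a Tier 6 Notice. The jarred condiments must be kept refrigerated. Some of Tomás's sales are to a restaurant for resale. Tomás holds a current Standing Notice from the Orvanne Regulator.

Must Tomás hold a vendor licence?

All of (a)'s requirements are met (the jarred condiments are home-kitchen produced; items are individually labelled). But applying paragraphs (e)–(f): (e) operates against (a): the reportable unit count is 104, meeting the 100 threshold. (f) is not engaged (the Tier 6 Notice is not current), so (e) stands. So (a) is unavailable.
Exception (b) requires that gross monthly sales are less than $1,450; but gross monthly sales are $1,570, not less than $1,450, so (b) is unavailable.
Exception (c) is satisfied on its face — the number of selling days per month is 3, under the 4 limit; the registered capacity is 430 units, meeting the 420 units threshold. But applying paragraphs (g)–(l): (g) operates against (c): the compliance score is 43 points, under the 58 points limit. (h) applies (the jarred condiments contain meat), but is displaced by (i): (i) operates — some sales are to a restaurant for resale. (j) applies (a current Standing Notice is held), but is displaced by (k): (k) is engaged — the qualifying period is 95 days, meeting the 95 days threshold. (l) is not triggered (the Tier A Approval is not current), so (k) stands. So (c) is unavailable.
Exception (d) does not apply: the jarred condiments require refrigeration.
No exception displaces § 78.

Yes — Tomás must hold a vendor licence.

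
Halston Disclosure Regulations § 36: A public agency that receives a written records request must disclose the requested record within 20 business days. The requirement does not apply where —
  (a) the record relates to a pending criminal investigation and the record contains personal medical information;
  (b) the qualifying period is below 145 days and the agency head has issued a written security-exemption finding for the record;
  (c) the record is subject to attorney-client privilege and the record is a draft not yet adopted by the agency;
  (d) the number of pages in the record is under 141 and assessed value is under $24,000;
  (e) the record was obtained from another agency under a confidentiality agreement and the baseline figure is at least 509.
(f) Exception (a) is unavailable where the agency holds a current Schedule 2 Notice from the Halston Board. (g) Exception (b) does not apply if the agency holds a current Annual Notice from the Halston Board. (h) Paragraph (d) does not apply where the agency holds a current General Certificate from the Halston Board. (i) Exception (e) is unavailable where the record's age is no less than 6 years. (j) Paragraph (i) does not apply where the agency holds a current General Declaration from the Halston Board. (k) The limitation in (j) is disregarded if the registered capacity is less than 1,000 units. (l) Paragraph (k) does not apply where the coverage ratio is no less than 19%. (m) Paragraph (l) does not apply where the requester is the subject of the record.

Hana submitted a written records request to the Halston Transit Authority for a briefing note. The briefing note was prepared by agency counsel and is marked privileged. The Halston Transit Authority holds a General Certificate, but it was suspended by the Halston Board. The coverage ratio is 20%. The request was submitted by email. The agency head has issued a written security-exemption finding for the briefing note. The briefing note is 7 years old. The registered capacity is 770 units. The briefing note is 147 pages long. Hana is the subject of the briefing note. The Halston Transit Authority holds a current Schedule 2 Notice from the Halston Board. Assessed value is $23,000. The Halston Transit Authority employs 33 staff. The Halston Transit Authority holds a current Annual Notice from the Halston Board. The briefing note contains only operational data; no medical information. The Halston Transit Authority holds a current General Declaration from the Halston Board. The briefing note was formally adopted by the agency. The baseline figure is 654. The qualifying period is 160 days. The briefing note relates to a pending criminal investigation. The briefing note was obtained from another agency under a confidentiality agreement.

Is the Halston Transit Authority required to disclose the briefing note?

Exception (a) requires that the record contains personal medical information; but the briefing note contains only operational data, so (a) is unavailable.
Exception (b) requires that the qualifying period is below 145 days; but the qualifying period is 160 days, not below 145 days, so (b) is unavailable.
Exception (c) requires that the record is a draft not yet adopted by the agency; but the briefing note has been formally adopted, so (c) is unavailable.
Exception (d) does not apply: the number of pages in the record is 147, not under 141.
Exception (e)'s conditions are all satisfied: the briefing note was obtained under a confidentiality agreement; the baseline figure is 654, meeting the 509 threshold. However, paragraphs (i)–(m) must be considered: (i) applies — the record's age is 7 years, meeting the 6 years threshold. (j) operates (a current General Declaration is held), but yields to (k): (k) operates against (j): the registered capacity is 770 units, less than the 1,000 units limit. (l) would limit (k) — the coverage ratio is 20%, meeting the 19% threshold — but (m) sets (l) aside: (m) is triggered — Hana is the subject of the briefing note. Exception (e) does not apply.
No exception displaces § 36.

Yes — the Halston Transit Authority must disclose the briefing note.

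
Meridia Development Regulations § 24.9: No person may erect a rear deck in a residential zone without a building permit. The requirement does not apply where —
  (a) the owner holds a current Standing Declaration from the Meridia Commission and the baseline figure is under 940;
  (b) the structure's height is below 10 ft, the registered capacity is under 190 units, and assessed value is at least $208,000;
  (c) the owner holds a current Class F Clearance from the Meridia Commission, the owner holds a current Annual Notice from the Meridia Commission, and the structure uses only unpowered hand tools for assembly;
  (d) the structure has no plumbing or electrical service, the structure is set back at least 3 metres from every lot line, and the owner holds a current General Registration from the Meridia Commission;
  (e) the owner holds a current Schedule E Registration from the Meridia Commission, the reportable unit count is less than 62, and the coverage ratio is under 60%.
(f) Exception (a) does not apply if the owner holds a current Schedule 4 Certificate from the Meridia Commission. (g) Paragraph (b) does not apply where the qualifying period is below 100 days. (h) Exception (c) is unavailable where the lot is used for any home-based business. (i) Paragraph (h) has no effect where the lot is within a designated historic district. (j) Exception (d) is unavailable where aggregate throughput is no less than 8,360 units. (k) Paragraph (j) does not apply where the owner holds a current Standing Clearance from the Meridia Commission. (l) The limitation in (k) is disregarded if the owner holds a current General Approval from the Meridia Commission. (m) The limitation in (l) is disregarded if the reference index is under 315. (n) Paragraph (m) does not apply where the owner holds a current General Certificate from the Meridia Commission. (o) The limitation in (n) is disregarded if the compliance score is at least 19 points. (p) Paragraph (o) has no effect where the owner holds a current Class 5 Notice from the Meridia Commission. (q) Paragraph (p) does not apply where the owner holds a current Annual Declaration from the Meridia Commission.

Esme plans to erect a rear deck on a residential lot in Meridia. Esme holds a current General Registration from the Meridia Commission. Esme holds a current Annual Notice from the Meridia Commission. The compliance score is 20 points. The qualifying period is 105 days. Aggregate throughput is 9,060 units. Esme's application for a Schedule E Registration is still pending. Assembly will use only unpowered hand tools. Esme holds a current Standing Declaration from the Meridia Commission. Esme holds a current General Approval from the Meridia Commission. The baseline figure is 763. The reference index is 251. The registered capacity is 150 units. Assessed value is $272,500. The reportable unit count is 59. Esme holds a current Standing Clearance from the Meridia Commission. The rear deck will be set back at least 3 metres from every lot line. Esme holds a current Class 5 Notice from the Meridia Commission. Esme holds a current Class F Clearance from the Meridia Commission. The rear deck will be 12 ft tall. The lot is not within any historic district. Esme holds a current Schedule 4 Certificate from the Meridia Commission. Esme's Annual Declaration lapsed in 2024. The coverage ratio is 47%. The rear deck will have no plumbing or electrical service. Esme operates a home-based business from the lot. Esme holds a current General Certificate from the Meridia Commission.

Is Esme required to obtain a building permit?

Exception (a): a current Standing Declaration is held; the baseline figure is 763, under the 940 limit — every condition holds. Turning to paragraph (f): (f) operates — a current Schedule 4 Certificate is held. So (a) is unavailable.
Exception (b) fails — the structure's height is 12 ft, not below 10 ft.
All of (c)'s requirements are met (a current Class F Clearance is held; a current Annual Notice is held; assembly uses only hand tools). However, paragraphs (h)–(i) must be considered: (h) operates — a home-based business operates on the lot. (i) is not triggered (the lot is not in a historic district), so (h) stands. So (c) is unavailable.
Exception (d)'s conditions are all satisfied: there is no plumbing or electrical service; the setback is at least 3 m on every side; a current General Registration is held. However, paragraphs (j)–(q) must be considered: (j) is engaged — aggregate throughput is 9,060 units, meeting the 8,360 units threshold. (k) is engaged (a current Standing Clearance is held), but is itself disapplied by (l): (l) operates against (k): a current General Approval is held. (m) applies (the reference index is 251, under the 315 limit), but is itself disapplied by (n): (n) is engaged — a current General Certificate is held. (o) applies (the compliance score is 20 points, meeting the 19 points threshold), but is overridden by (p): (p) operates — a current Class 5 Notice is held. (q), which would lift (p), is not triggered — there is no Annual Declaration in force. So (d) is unavailable.
Exception (e) fails — there is no Schedule E Registration in force.
No exception applies. The general rule governs.

Yes — Esme must obtain a building permit.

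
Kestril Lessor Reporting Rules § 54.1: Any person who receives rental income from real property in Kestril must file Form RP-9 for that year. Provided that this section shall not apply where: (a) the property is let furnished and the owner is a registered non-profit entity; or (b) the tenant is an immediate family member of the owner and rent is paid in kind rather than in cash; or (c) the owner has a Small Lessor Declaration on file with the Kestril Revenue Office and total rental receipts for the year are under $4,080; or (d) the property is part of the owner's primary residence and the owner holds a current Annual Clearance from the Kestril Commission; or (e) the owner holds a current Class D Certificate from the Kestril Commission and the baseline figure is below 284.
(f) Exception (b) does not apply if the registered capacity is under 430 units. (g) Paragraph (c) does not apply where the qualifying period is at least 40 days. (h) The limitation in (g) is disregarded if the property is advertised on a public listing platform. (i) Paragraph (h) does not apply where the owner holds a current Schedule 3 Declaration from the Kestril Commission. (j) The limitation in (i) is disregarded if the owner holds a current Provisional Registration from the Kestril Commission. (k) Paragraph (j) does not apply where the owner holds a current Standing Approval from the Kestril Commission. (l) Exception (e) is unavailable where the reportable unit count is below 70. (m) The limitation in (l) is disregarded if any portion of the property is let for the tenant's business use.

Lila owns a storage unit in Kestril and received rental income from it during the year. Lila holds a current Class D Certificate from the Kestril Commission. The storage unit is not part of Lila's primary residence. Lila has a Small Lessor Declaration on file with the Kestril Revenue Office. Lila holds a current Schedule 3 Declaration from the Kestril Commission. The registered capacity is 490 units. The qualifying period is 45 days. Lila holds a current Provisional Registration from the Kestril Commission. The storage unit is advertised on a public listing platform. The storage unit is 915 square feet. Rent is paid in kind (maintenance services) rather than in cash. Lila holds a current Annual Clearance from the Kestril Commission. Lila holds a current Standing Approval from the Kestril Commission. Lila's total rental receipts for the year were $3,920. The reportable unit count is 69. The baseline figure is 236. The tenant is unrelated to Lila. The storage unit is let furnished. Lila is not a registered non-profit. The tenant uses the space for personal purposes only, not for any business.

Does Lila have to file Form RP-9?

Exception (a) requires that the owner is a registered non-profit entity; but Lila is not a registered non-profit, so (a) is unavailable.
Exception (b) requires that the tenant is an immediate family member of the owner; but the tenant is unrelated to the owner, so (b) is unavailable.
Exception (c)'s conditions are all satisfied: a Small Lessor Declaration is on file; total rental receipts for the year are $3,920, under the $4,080 limit. Turning to paragraphs (g)–(k): (g) is triggered — the qualifying period is 45 days, meeting the 40 days threshold. (h) would limit (g) — the property is publicly advertised — but (i) sets (h) aside: (i) operates against (h): a current Schedule 3 Declaration is held. (j) would limit (i) — a current Provisional Registration is held — but (k) sets (j) aside: (k) operates against (j): a current Standing Approval is held. (c) is therefore removed.
Exception (d) requires that the property is part of the owner's primary residence; but the storage unit is not part of the primary residence, so (d) is unavailable.
Exception (e) is satisfied on its face — a current Class D Certificate is held; the baseline figure is 236, below the 284 limit. But: (l) operates against (e): the reportable unit count is 69, below the 70 limit. (m) is not triggered (the space is used for personal purposes only), so (l) stands. So (e) is unavailable.
No exception displaces § 54.1.

Yes — Lila must file Form RP-9.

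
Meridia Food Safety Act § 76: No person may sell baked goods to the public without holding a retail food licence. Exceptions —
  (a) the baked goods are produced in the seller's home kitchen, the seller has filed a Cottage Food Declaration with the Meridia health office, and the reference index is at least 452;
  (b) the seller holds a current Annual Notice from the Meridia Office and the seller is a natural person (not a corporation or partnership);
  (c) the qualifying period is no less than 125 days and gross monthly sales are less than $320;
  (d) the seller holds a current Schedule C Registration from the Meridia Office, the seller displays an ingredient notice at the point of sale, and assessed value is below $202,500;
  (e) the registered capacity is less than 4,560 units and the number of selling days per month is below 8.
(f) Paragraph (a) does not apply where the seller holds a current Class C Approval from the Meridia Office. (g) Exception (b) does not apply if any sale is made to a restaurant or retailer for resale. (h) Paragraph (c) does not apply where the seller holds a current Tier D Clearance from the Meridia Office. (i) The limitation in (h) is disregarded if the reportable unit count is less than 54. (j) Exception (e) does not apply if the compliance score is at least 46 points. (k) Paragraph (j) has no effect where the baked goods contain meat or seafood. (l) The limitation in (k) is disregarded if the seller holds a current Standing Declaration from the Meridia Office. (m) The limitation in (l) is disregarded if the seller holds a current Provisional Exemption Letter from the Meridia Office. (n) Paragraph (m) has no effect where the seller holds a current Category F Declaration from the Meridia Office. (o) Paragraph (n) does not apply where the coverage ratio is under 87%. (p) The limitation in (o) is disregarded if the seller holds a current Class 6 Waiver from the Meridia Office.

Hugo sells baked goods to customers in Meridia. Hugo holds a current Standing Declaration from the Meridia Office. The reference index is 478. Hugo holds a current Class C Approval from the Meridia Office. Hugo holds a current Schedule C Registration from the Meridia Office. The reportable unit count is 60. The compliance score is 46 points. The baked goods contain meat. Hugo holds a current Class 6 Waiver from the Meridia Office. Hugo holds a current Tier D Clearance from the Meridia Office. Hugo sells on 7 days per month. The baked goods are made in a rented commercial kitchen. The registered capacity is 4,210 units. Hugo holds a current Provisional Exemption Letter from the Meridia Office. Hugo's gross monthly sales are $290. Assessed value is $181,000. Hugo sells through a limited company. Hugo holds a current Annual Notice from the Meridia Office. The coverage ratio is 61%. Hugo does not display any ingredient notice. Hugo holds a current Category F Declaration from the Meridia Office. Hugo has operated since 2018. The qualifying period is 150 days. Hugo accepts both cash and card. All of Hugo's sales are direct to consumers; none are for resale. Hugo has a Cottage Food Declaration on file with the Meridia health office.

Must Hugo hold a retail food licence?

Yes — Hugo must hold a retail food licence.

Exception (a) does not apply: the baked goods are made in a commercial kitchen, not a home kitchen.
Exception (b) does not apply: the seller operates through a limited company.
Exception (c)'s conditions are all satisfied: the qualifying period is 150 days, meeting the 125 days threshold; gross monthly sales are $290, less than the $320 limit. Turning to paragraphs (h)–(i): (h) is triggered — a current Tier D Clearance is held. (i), which would lift (h), does not operate here — the reportable unit count is 60, not less than 54. So (c) is unavailable.
Exception (d) requires that the seller displays an ingredient notice at the point of sale; but no ingredient notice is displayed, so (d) is unavailable.
Exception (e)'s conditions are all satisfied: the registered capacity is 4,210 units, less than the 4,560 units limit; the number of selling days per month is 7, below the 8 limit. But: (j) operates — the compliance score is 46 points, meeting the 46 points threshold. (k) would limit (j) — the baked goods contain meat — but (l) sets (k) aside: (l) is triggered — a current Standing Declaration is held. (m) would limit (l) — a current Provisional Exemption Letter is held — but (n) sets (m) aside: (n) is triggered — a current Category F Declaration is held. (o) would limit (n) — the coverage ratio is 61%, under the 87% limit — but (p) sets (o) aside: (p) operates — a current Class 6 Waiver is held. (e) is therefore removed.
No exception is made out. Hugo falls within the general rule.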